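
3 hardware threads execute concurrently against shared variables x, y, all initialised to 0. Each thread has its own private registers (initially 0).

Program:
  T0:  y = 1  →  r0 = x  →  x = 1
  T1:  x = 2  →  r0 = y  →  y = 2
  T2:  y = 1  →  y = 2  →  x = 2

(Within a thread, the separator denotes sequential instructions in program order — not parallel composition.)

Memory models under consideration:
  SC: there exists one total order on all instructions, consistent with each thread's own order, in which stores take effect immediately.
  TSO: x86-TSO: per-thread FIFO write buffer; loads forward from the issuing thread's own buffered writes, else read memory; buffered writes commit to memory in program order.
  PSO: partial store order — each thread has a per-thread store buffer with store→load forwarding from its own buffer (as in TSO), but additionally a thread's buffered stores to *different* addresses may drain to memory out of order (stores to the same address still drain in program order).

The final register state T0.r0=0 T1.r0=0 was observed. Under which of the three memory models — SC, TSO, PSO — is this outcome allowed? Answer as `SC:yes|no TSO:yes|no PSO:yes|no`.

SC:no TSO:yes PSO:yes

outcome vector order: (T0.r0,T1.r0)
under SC → 01; 02; 20; 21; 22
under TSO → 00; 01; 02; 20; 21; 22
under PSO → 00; 01; 02; 20; 21; 22
target 00 ∈ {TSO,PSO}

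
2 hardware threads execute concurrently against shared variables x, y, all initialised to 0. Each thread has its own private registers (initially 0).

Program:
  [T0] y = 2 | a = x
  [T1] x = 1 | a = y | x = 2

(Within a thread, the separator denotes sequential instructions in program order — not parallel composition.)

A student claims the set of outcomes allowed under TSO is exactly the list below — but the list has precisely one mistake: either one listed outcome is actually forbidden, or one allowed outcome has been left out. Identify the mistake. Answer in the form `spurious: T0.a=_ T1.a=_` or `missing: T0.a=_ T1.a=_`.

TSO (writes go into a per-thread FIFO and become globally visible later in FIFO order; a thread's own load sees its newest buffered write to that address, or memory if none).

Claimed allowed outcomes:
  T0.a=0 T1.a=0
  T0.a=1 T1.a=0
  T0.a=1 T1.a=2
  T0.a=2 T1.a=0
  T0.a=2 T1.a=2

missing: T0.a=0 T1.a=2

outcome vector order: (T0.a,T1.a)
TSO (6): 00; 02; 10; 12; 20; 22
TSO∖claimed = {02}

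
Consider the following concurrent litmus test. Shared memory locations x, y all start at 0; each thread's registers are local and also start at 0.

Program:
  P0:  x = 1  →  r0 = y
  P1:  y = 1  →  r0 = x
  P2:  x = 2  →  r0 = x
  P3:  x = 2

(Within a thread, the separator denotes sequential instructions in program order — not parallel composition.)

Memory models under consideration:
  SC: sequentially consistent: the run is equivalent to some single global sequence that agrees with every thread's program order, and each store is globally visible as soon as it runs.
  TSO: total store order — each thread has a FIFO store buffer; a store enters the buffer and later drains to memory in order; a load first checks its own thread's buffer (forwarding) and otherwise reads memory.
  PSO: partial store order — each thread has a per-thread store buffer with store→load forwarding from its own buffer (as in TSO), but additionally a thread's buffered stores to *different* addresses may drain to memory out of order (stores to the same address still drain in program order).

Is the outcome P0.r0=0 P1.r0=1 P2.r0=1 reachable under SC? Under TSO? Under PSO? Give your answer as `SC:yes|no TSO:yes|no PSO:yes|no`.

SC:yes TSO:yes PSO:yes

outcome vector order: (P0.r0,P1.r0,P2.r0)
SC (10): (0,1,1); (0,1,2); (0,2,1); (0,2,2); (1,0,1); (1,0,2); (1,1,1); (1,1,2); (1,2,1); (1,2,2)
TSO (12): (0,0,1); (0,0,2); (0,1,1); (0,1,2); (0,2,1); (0,2,2); (1,0,1); (1,0,2); (1,1,1); (1,1,2); (1,2,1); (1,2,2)
PSO (12): (0,0,1); (0,0,2); (0,1,1); (0,1,2); (0,2,1); (0,2,2); (1,0,1); (1,0,2); (1,1,1); (1,1,2); (1,2,1); (1,2,2)
target (0,1,1) ∈ {SC,TSO,PSO}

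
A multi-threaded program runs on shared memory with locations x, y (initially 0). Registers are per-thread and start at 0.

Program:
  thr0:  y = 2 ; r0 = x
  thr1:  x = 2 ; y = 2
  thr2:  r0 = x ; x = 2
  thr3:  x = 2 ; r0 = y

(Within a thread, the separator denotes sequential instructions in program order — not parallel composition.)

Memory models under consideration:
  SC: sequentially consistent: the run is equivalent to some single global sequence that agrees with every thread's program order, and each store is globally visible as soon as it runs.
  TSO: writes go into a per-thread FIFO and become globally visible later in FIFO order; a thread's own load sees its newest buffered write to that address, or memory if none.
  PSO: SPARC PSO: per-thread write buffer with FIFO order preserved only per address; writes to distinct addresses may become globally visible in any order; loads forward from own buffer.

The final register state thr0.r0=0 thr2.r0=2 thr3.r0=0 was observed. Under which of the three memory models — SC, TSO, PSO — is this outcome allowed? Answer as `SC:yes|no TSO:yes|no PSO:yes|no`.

outcome vector order: (thr0.r0,thr2.r0,thr3.r0)
SC: 6 outcomes — {002 022 200 202 220 222}
TSO: 8 outcomes — {000 002 020 022 200 202 220 222}
PSO: 8 outcomes — {000 002 020 022 200 202 220 222}
target 020 ∈ {TSO,PSO}

SC:no TSO:yes PSO:yes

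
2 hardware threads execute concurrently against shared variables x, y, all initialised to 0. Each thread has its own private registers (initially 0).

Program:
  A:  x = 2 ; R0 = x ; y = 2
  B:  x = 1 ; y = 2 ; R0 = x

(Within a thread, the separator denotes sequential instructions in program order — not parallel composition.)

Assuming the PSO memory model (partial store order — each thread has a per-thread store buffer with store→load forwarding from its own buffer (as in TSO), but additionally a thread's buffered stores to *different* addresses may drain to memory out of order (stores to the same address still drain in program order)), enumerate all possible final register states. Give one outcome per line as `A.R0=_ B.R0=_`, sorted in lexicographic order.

A.R0=1 B.R0=1
A.R0=2 B.R0=1
A.R0=2 B.R0=2

outcome vector order: (A.R0,B.R0)
|PSO outcomes| = 3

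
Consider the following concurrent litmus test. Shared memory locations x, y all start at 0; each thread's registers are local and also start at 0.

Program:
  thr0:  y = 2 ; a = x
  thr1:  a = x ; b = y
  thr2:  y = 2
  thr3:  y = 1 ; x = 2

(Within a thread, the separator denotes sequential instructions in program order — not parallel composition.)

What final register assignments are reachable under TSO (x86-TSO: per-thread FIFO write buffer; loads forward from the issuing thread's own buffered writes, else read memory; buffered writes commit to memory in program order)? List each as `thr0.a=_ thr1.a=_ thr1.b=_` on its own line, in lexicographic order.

thr0.a=0 thr1.a=0 thr1.b=0
thr0.a=0 thr1.a=0 thr1.b=1
thr0.a=0 thr1.a=0 thr1.b=2
thr0.a=0 thr1.a=2 thr1.b=1
thr0.a=0 thr1.a=2 thr1.b=2
thr0.a=2 thr1.a=0 thr1.b=0
thr0.a=2 thr1.a=0 thr1.b=1
thr0.a=2 thr1.a=0 thr1.b=2
thr0.a=2 thr1.a=2 thr1.b=1
thr0.a=2 thr1.a=2 thr1.b=2

outcome vector order: (thr0.a,thr1.a,thr1.b)
|TSO outcomes| = 10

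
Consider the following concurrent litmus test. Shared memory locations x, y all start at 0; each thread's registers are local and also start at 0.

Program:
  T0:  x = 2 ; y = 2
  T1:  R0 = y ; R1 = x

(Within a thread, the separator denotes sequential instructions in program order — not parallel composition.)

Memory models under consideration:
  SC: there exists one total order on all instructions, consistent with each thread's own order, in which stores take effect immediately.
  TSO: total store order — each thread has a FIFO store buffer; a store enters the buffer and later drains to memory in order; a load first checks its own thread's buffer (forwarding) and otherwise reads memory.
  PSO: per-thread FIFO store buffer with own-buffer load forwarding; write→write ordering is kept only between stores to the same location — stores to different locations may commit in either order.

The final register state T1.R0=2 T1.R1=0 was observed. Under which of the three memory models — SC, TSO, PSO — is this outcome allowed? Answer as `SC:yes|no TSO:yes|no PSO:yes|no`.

SC:no TSO:no PSO:yes

outcome vector order: (T1.R0,T1.R1)
SC (3): <0 0>; <0 2>; <2 2>
TSO (3): <0 0>; <0 2>; <2 2>
PSO (4): <0 0>; <0 2>; <2 0>; <2 2>
target <2 0> ∈ {PSO}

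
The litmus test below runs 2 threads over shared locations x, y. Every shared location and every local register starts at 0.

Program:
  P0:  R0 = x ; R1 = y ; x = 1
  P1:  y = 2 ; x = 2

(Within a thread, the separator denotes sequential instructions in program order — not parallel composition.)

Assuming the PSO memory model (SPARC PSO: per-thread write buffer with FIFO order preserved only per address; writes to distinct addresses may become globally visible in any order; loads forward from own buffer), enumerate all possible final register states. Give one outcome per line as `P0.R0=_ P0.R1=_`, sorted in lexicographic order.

outcome vector order: (P0.R0,P0.R1)
|PSO outcomes| = 4

P0.R0=0 P0.R1=0
P0.R0=0 P0.R1=2
P0.R0=2 P0.R1=0
P0.R0=2 P0.R1=2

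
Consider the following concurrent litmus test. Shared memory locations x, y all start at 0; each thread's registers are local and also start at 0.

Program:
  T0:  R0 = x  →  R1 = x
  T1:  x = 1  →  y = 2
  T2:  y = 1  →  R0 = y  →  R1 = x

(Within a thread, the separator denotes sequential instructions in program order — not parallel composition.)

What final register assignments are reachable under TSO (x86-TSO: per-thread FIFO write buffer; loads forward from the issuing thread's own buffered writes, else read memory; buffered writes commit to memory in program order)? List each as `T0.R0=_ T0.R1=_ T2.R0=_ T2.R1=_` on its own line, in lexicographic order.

outcome vector order: (T0.R0,T0.R1,T2.R0,T2.R1)
|TSO outcomes| = 9

T0.R0=0 T0.R1=0 T2.R0=1 T2.R1=0
T0.R0=0 T0.R1=0 T2.R0=1 T2.R1=1
T0.R0=0 T0.R1=0 T2.R0=2 T2.R1=1
T0.R0=0 T0.R1=1 T2.R0=1 T2.R1=0
T0.R0=0 T0.R1=1 T2.R0=1 T2.R1=1
T0.R0=0 T0.R1=1 T2.R0=2 T2.R1=1
T0.R0=1 T0.R1=1 T2.R0=1 T2.R1=0
T0.R0=1 T0.R1=1 T2.R0=1 T2.R1=1
T0.R0=1 T0.R1=1 T2.R0=2 T2.R1=1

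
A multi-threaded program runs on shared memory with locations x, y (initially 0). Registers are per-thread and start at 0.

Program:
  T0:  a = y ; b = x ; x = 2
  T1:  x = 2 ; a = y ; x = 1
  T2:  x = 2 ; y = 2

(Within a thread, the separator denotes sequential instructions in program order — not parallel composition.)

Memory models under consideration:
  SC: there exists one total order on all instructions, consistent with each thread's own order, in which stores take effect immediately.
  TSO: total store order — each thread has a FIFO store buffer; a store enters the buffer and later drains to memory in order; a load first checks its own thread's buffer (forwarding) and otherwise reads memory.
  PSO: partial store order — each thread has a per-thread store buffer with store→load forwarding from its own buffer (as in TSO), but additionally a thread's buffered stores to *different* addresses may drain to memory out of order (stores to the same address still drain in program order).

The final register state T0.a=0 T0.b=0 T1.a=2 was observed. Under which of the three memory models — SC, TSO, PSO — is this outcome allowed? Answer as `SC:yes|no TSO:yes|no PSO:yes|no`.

outcome vector order: (T0.a,T0.b,T1.a)
SC: 10 outcomes — {000; 002; 010; 012; 020; 022; 210; 212; 220; 222}
TSO: 10 outcomes — {000; 002; 010; 012; 020; 022; 210; 212; 220; 222}
PSO: 12 outcomes — {000; 002; 010; 012; 020; 022; 200; 202; 210; 212; 220; 222}
target 002 ∈ {SC,TSO,PSO}

SC:yes TSO:yes PSO:yes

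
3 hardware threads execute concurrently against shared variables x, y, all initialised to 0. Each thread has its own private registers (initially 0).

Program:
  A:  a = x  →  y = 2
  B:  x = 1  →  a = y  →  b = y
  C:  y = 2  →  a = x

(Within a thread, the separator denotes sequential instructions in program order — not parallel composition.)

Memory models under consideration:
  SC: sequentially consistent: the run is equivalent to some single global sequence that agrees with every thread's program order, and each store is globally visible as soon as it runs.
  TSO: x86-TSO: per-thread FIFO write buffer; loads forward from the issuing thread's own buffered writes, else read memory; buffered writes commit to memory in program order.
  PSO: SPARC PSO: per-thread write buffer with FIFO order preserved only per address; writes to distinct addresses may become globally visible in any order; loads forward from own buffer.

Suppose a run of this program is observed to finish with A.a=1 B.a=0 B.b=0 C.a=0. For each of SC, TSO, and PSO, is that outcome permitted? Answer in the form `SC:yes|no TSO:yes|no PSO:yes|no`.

outcome vector order: (A.a,B.a,B.b,C.a)
[SC] allowed = {(0,0,0,1) (0,0,2,1) (0,2,2,0) (0,2,2,1) (1,0,0,1) (1,0,2,1) (1,2,2,0) (1,2,2,1)}
[TSO] allowed = {(0,0,0,0) (0,0,0,1) (0,0,2,0) (0,0,2,1) (0,2,2,0) (0,2,2,1) (1,0,0,0) (1,0,0,1) (1,0,2,0) (1,0,2,1) (1,2,2,0) (1,2,2,1)}
[PSO] allowed = {(0,0,0,0) (0,0,0,1) (0,0,2,0) (0,0,2,1) (0,2,2,0) (0,2,2,1) (1,0,0,0) (1,0,0,1) (1,0,2,0) (1,0,2,1) (1,2,2,0) (1,2,2,1)}
target (1,0,0,0) ∈ {TSO,PSO}

SC:no TSO:yes PSO:yes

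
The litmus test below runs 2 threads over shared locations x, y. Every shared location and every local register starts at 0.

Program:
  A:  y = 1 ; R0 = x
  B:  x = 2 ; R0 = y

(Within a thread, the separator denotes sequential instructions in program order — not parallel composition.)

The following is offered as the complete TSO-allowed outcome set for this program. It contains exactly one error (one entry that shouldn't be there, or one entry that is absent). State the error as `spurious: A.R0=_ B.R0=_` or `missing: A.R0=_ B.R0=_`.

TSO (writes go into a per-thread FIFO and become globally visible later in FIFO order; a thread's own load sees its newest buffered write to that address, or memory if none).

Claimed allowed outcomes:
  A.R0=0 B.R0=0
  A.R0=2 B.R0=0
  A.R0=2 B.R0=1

outcome vector order: (A.R0,B.R0)
under TSO → (0,0) (0,1) (2,0) (2,1)
TSO∖claimed = {(0,1)}

missing: A.R0=0 B.R0=1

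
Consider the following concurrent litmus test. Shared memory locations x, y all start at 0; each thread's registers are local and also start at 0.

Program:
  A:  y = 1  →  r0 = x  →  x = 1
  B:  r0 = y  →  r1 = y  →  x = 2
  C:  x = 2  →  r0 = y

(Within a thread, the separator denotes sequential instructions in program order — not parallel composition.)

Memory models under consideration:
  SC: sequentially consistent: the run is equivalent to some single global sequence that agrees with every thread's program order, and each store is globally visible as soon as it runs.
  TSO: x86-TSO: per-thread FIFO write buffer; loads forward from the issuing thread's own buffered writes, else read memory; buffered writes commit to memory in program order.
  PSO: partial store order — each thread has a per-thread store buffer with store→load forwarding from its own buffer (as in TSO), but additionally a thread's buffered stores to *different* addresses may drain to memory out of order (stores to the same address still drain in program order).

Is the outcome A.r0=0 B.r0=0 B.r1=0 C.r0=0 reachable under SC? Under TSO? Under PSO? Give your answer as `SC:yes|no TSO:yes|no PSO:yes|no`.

outcome vector order: (A.r0,B.r0,B.r1,C.r0)
SC: 9 outcomes — {0/0/0/1; 0/0/1/1; 0/1/1/1; 2/0/0/0; 2/0/0/1; 2/0/1/0; 2/0/1/1; 2/1/1/0; 2/1/1/1}
TSO: 12 outcomes — {0/0/0/0; 0/0/0/1; 0/0/1/0; 0/0/1/1; 0/1/1/0; 0/1/1/1; 2/0/0/0; 2/0/0/1; 2/0/1/0; 2/0/1/1; 2/1/1/0; 2/1/1/1}
PSO: 12 outcomes — {0/0/0/0; 0/0/0/1; 0/0/1/0; 0/0/1/1; 0/1/1/0; 0/1/1/1; 2/0/0/0; 2/0/0/1; 2/0/1/0; 2/0/1/1; 2/1/1/0; 2/1/1/1}
target 0/0/0/0 ∈ {TSO,PSO}

SC:no TSO:yes PSO:yes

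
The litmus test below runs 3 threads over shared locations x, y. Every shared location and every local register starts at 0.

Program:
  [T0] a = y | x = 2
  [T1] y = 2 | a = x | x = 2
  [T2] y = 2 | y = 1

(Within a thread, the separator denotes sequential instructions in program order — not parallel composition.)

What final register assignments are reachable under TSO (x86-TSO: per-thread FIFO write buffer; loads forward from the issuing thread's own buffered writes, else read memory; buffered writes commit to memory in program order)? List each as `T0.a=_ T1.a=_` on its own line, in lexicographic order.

T0.a=0 T1.a=0
T0.a=0 T1.a=2
T0.a=1 T1.a=0
T0.a=1 T1.a=2
T0.a=2 T1.a=0
T0.a=2 T1.a=2

outcome vector order: (T0.a,T1.a)
|TSO outcomes| = 6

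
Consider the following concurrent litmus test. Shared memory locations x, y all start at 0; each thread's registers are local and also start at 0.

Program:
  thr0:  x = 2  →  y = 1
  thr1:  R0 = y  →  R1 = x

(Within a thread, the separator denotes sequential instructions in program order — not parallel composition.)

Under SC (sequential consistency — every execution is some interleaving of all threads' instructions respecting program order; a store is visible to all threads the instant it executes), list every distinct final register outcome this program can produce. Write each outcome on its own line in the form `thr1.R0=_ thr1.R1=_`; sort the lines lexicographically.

thr1.R0=0 thr1.R1=0
thr1.R0=0 thr1.R1=2
thr1.R0=1 thr1.R1=2

outcome vector order: (thr1.R0,thr1.R1)
|SC outcomes| = 3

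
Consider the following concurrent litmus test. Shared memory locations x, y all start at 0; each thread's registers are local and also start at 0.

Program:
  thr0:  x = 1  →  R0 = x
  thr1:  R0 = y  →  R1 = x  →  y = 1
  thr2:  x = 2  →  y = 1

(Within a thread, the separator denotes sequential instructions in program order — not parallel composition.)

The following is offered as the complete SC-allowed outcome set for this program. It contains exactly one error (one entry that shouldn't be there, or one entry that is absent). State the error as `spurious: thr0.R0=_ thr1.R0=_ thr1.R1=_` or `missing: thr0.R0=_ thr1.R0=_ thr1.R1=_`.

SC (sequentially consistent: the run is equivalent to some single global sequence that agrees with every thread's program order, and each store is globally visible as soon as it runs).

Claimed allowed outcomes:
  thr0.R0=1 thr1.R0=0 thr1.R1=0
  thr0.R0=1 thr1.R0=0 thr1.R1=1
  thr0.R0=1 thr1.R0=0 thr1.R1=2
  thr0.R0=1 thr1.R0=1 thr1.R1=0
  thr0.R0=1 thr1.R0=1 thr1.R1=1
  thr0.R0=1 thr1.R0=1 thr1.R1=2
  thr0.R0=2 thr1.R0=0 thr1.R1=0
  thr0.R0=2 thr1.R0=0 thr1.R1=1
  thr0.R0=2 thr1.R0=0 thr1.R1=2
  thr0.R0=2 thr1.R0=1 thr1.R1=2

spurious: thr0.R0=1 thr1.R0=1 thr1.R1=0

outcome vector order: (thr0.R0,thr1.R0,thr1.R1)
under SC → 100 101 102 111 112 200 201 202 212
claimed∖SC = {110}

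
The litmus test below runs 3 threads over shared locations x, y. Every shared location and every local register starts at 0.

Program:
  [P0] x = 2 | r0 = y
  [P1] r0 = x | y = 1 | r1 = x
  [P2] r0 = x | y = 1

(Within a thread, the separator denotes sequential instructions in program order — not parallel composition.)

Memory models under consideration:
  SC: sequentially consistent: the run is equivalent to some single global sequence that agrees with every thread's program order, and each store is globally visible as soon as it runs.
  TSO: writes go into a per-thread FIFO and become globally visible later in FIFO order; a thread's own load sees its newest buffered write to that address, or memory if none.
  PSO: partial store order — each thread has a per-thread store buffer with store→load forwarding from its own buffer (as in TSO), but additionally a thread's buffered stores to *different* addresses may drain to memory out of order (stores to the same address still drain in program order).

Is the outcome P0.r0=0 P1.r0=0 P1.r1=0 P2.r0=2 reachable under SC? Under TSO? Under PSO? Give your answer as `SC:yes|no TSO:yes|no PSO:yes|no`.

outcome vector order: (P0.r0,P1.r0,P1.r1,P2.r0)
under SC → <0 0 2 0>; <0 0 2 2>; <0 2 2 0>; <0 2 2 2>; <1 0 0 0>; <1 0 0 2>; <1 0 2 0>; <1 0 2 2>; <1 2 2 0>; <1 2 2 2>
under TSO → <0 0 0 0>; <0 0 0 2>; <0 0 2 0>; <0 0 2 2>; <0 2 2 0>; <0 2 2 2>; <1 0 0 0>; <1 0 0 2>; <1 0 2 0>; <1 0 2 2>; <1 2 2 0>; <1 2 2 2>
under PSO → <0 0 0 0>; <0 0 0 2>; <0 0 2 0>; <0 0 2 2>; <0 2 2 0>; <0 2 2 2>; <1 0 0 0>; <1 0 0 2>; <1 0 2 0>; <1 0 2 2>; <1 2 2 0>; <1 2 2 2>
target <0 0 0 2> ∈ {TSO,PSO}

SC:no TSO:yes PSO:yes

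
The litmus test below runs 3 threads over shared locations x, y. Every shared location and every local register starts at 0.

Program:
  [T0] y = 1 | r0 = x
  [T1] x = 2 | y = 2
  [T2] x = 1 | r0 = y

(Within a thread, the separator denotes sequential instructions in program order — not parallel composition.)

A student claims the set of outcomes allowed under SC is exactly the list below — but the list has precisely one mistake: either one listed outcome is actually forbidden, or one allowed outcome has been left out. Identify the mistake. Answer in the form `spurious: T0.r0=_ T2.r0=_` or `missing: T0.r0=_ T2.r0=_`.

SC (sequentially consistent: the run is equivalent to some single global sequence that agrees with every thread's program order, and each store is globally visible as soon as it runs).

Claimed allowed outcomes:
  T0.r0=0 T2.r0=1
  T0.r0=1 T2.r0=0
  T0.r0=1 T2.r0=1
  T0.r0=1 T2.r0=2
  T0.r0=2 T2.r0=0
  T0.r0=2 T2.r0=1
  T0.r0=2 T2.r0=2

missing: T0.r0=0 T2.r0=2

outcome vector order: (T0.r0,T2.r0)
[SC] allowed = {0/1, 0/2, 1/0, 1/1, 1/2, 2/0, 2/1, 2/2}
SC∖claimed = {0/2}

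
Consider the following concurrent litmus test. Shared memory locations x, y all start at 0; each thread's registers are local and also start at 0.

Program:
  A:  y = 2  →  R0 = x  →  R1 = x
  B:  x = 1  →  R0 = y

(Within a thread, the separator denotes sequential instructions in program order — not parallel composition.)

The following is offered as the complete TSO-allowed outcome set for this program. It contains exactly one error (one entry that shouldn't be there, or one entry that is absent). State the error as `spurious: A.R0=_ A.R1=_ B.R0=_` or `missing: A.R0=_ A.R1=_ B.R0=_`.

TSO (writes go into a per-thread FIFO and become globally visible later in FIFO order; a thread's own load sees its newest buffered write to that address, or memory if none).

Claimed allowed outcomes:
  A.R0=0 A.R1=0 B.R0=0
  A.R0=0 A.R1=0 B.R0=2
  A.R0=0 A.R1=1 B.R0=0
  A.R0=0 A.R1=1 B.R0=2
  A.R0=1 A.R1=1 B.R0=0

outcome vector order: (A.R0,A.R1,B.R0)
under TSO → 0/0/0 0/0/2 0/1/0 0/1/2 1/1/0 1/1/2
TSO∖claimed = {1/1/2}

missing: A.R0=1 A.R1=1 B.R0=2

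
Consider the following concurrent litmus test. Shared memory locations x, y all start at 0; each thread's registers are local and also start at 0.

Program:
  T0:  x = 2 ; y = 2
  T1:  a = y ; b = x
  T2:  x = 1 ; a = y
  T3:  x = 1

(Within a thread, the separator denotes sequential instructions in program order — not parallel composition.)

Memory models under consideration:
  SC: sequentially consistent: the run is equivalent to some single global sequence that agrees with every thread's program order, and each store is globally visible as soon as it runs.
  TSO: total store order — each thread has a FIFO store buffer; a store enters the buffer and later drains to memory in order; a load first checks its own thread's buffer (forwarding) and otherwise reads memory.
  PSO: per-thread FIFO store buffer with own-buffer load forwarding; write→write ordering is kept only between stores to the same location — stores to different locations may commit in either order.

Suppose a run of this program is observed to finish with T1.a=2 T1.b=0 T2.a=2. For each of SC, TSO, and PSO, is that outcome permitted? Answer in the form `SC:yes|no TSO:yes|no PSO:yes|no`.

outcome vector order: (T1.a,T1.b,T2.a)
SC: 10 outcomes — {<0 0 0>, <0 0 2>, <0 1 0>, <0 1 2>, <0 2 0>, <0 2 2>, <2 1 0>, <2 1 2>, <2 2 0>, <2 2 2>}
TSO: 10 outcomes — {<0 0 0>, <0 0 2>, <0 1 0>, <0 1 2>, <0 2 0>, <0 2 2>, <2 1 0>, <2 1 2>, <2 2 0>, <2 2 2>}
PSO: 12 outcomes — {<0 0 0>, <0 0 2>, <0 1 0>, <0 1 2>, <0 2 0>, <0 2 2>, <2 0 0>, <2 0 2>, <2 1 0>, <2 1 2>, <2 2 0>, <2 2 2>}
target <2 0 2> ∈ {PSO}

SC:no TSO:no PSO:yes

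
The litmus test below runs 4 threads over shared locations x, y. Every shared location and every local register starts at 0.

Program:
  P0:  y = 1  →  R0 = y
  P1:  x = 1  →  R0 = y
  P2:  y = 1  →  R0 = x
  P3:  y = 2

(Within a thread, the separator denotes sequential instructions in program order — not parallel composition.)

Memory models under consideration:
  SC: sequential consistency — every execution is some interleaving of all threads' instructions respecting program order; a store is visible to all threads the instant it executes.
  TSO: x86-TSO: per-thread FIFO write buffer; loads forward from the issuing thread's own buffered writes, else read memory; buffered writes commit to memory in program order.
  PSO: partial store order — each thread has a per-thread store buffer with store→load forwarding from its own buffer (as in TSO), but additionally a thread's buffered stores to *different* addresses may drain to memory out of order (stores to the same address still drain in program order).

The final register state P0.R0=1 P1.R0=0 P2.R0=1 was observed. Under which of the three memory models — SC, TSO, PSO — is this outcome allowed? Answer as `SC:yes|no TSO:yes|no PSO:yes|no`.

SC:yes TSO:yes PSO:yes

outcome vector order: (P0.R0,P1.R0,P2.R0)
under SC → (1,0,1), (1,1,0), (1,1,1), (1,2,0), (1,2,1), (2,0,1), (2,1,0), (2,1,1), (2,2,0), (2,2,1)
under TSO → (1,0,0), (1,0,1), (1,1,0), (1,1,1), (1,2,0), (1,2,1), (2,0,0), (2,0,1), (2,1,0), (2,1,1), (2,2,0), (2,2,1)
under PSO → (1,0,0), (1,0,1), (1,1,0), (1,1,1), (1,2,0), (1,2,1), (2,0,0), (2,0,1), (2,1,0), (2,1,1), (2,2,0), (2,2,1)
target (1,0,1) ∈ {SC,TSO,PSO}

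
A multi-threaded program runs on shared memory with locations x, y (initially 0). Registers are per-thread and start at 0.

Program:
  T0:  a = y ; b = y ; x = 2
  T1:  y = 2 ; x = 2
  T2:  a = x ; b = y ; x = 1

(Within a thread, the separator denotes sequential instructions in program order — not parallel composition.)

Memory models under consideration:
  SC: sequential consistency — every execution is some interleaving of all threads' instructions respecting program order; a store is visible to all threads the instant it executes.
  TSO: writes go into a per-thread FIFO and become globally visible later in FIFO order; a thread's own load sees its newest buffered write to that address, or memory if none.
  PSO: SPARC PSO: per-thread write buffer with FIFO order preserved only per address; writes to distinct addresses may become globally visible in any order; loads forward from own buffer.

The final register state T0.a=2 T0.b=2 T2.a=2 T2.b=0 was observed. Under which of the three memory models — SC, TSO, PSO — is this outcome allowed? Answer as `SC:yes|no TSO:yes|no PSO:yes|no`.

outcome vector order: (T0.a,T0.b,T2.a,T2.b)
SC: 10 outcomes — {0000; 0002; 0020; 0022; 0200; 0202; 0222; 2200; 2202; 2222}
TSO: 10 outcomes — {0000; 0002; 0020; 0022; 0200; 0202; 0222; 2200; 2202; 2222}
PSO: 12 outcomes — {0000; 0002; 0020; 0022; 0200; 0202; 0220; 0222; 2200; 2202; 2220; 2222}
target 2220 ∈ {PSO}

SC:no TSO:no PSO:yes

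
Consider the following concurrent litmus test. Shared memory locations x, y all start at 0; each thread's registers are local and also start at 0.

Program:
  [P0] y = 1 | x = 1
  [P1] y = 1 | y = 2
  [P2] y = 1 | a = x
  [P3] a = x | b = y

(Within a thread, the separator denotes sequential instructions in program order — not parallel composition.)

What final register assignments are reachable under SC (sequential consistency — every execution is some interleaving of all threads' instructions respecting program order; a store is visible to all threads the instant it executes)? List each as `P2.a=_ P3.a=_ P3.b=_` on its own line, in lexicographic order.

outcome vector order: (P2.a,P3.a,P3.b)
|SC outcomes| = 10

P2.a=0 P3.a=0 P3.b=0
P2.a=0 P3.a=0 P3.b=1
P2.a=0 P3.a=0 P3.b=2
P2.a=0 P3.a=1 P3.b=1
P2.a=0 P3.a=1 P3.b=2
P2.a=1 P3.a=0 P3.b=0
P2.a=1 P3.a=0 P3.b=1
P2.a=1 P3.a=0 P3.b=2
P2.a=1 P3.a=1 P3.b=1
P2.a=1 P3.a=1 P3.b=2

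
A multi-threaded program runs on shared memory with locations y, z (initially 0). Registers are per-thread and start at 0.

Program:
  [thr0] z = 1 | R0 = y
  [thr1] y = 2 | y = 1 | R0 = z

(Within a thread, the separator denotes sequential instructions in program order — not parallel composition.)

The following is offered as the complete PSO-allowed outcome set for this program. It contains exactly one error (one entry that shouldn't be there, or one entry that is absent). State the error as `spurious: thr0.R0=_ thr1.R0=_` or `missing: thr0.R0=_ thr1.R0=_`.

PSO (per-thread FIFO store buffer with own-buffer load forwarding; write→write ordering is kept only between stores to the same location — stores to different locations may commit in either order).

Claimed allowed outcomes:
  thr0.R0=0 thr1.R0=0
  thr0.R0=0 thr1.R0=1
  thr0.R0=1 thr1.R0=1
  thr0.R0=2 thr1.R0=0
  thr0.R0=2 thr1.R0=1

outcome vector order: (thr0.R0,thr1.R0)
PSO (6): 00; 01; 10; 11; 20; 21
PSO∖claimed = {10}

missing: thr0.R0=1 thr1.R0=0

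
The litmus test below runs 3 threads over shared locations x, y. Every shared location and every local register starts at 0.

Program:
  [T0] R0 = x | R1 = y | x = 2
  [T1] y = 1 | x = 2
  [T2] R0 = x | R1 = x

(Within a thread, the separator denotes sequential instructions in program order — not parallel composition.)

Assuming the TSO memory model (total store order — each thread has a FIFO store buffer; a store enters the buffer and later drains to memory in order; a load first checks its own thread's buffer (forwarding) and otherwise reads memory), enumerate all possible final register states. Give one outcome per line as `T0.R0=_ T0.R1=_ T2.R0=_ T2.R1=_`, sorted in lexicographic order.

outcome vector order: (T0.R0,T0.R1,T2.R0,T2.R1)
|TSO outcomes| = 9

T0.R0=0 T0.R1=0 T2.R0=0 T2.R1=0
T0.R0=0 T0.R1=0 T2.R0=0 T2.R1=2
T0.R0=0 T0.R1=0 T2.R0=2 T2.R1=2
T0.R0=0 T0.R1=1 T2.R0=0 T2.R1=0
T0.R0=0 T0.R1=1 T2.R0=0 T2.R1=2
T0.R0=0 T0.R1=1 T2.R0=2 T2.R1=2
T0.R0=2 T0.R1=1 T2.R0=0 T2.R1=0
T0.R0=2 T0.R1=1 T2.R0=0 T2.R1=2
T0.R0=2 T0.R1=1 T2.R0=2 T2.R1=2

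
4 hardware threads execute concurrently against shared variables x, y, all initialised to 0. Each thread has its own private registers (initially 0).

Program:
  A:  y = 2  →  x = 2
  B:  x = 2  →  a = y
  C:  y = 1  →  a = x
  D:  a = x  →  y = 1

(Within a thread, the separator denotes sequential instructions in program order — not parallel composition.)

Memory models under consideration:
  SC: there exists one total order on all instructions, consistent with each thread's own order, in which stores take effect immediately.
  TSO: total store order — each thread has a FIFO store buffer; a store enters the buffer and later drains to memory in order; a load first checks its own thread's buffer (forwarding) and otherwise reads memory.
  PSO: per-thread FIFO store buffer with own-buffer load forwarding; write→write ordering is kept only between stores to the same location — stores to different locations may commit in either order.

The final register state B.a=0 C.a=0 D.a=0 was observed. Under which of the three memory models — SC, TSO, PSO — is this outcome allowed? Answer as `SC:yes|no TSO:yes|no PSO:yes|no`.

outcome vector order: (B.a,C.a,D.a)
SC (10): 0/2/0 0/2/2 1/0/0 1/0/2 1/2/0 1/2/2 2/0/0 2/0/2 2/2/0 2/2/2
TSO (12): 0/0/0 0/0/2 0/2/0 0/2/2 1/0/0 1/0/2 1/2/0 1/2/2 2/0/0 2/0/2 2/2/0 2/2/2
PSO (12): 0/0/0 0/0/2 0/2/0 0/2/2 1/0/0 1/0/2 1/2/0 1/2/2 2/0/0 2/0/2 2/2/0 2/2/2
target 0/0/0 ∈ {TSO,PSO}

SC:no TSO:yes PSO:yes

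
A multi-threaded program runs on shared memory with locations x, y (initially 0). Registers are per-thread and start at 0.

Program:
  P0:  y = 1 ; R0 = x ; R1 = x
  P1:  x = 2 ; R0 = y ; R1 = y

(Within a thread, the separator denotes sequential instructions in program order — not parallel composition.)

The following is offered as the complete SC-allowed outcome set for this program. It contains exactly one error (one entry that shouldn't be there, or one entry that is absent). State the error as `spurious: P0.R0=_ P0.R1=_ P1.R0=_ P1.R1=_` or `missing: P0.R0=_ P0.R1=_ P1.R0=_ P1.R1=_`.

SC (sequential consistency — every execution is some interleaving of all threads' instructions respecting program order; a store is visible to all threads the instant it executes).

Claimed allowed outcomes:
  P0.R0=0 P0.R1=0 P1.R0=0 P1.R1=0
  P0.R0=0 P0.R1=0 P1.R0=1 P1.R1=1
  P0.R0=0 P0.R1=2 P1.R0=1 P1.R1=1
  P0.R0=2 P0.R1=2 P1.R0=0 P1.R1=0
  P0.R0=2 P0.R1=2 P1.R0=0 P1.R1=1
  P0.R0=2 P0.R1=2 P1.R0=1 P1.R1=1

outcome vector order: (P0.R0,P0.R1,P1.R0,P1.R1)
[SC] allowed = {0011, 0211, 2200, 2201, 2211}
claimed∖SC = {0000}

spurious: P0.R0=0 P0.R1=0 P1.R0=0 P1.R1=0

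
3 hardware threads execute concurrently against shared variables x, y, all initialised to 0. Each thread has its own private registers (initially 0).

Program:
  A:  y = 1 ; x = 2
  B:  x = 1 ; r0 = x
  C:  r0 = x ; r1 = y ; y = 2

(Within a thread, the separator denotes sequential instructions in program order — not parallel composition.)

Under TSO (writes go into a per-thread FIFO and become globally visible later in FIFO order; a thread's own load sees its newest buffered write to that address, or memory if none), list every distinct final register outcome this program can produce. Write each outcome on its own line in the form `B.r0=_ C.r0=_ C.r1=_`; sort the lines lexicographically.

B.r0=1 C.r0=0 C.r1=0
B.r0=1 C.r0=0 C.r1=1
B.r0=1 C.r0=1 C.r1=0
B.r0=1 C.r0=1 C.r1=1
B.r0=1 C.r0=2 C.r1=1
B.r0=2 C.r0=0 C.r1=0
B.r0=2 C.r0=0 C.r1=1
B.r0=2 C.r0=1 C.r1=0
B.r0=2 C.r0=1 C.r1=1
B.r0=2 C.r0=2 C.r1=1

outcome vector order: (B.r0,C.r0,C.r1)
|TSO outcomes| = 10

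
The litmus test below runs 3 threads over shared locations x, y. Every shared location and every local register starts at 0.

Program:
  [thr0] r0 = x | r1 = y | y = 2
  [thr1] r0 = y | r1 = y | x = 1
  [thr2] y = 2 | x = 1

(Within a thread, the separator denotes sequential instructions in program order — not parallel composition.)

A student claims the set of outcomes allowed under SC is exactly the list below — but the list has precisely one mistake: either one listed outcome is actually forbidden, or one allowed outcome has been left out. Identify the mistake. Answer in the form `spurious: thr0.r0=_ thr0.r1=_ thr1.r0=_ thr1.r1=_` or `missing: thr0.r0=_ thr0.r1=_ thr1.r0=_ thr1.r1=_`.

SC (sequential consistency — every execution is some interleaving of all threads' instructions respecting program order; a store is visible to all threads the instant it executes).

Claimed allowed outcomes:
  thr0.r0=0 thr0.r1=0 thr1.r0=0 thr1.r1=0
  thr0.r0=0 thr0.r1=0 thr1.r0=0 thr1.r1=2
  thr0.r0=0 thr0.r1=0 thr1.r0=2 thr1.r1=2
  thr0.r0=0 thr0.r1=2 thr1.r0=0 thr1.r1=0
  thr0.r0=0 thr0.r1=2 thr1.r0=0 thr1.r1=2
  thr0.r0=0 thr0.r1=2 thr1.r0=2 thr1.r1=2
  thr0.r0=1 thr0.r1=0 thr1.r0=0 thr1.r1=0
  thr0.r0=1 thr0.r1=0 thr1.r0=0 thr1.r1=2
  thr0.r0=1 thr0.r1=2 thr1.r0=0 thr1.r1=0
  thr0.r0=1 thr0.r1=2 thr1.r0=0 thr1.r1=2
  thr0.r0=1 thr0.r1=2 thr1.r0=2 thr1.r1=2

outcome vector order: (thr0.r0,thr0.r1,thr1.r0,thr1.r1)
[SC] allowed = {0/0/0/0, 0/0/0/2, 0/0/2/2, 0/2/0/0, 0/2/0/2, 0/2/2/2, 1/0/0/0, 1/2/0/0, 1/2/0/2, 1/2/2/2}
claimed∖SC = {1/0/0/2}

spurious: thr0.r0=1 thr0.r1=0 thr1.r0=0 thr1.r1=2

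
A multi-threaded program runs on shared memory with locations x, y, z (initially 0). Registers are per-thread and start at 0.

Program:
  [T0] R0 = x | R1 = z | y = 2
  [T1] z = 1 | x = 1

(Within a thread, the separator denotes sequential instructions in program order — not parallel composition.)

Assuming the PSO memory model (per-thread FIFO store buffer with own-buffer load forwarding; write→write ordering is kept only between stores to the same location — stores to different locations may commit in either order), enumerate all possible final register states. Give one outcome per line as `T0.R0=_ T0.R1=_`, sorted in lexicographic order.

T0.R0=0 T0.R1=0
T0.R0=0 T0.R1=1
T0.R0=1 T0.R1=0
T0.R0=1 T0.R1=1

outcome vector order: (T0.R0,T0.R1)
|PSO outcomes| = 4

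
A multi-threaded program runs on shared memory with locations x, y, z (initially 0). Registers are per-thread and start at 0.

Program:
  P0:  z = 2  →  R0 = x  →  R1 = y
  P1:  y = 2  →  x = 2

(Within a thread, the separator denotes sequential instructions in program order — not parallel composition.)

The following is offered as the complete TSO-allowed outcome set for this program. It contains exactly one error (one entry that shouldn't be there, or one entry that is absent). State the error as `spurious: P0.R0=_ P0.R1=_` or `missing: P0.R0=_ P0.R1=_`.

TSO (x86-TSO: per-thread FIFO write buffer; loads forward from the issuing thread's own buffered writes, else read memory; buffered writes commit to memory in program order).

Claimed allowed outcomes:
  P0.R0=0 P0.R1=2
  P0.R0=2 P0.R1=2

missing: P0.R0=0 P0.R1=0

outcome vector order: (P0.R0,P0.R1)
under TSO → <0 0>; <0 2>; <2 2>
TSO∖claimed = {<0 0>}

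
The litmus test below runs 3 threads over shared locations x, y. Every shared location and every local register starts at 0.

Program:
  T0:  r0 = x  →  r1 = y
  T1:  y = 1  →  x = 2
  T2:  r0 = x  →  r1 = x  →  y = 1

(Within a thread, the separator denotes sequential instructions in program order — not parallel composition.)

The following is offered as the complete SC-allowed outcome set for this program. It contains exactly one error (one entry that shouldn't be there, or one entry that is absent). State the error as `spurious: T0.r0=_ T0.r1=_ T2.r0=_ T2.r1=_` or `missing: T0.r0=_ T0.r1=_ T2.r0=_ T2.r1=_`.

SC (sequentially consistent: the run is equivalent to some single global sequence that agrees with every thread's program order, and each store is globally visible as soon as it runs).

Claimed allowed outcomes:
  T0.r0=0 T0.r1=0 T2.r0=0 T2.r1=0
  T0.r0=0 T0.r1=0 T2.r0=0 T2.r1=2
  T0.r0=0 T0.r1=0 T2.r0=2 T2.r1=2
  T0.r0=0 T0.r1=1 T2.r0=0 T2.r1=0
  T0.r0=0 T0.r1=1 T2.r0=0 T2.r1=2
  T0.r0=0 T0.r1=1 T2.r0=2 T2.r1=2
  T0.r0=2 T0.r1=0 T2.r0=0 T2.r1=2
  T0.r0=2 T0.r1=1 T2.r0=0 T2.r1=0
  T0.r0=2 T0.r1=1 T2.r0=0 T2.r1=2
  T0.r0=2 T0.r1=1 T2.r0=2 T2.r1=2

outcome vector order: (T0.r0,T0.r1,T2.r0,T2.r1)
SC (9): <0 0 0 0>; <0 0 0 2>; <0 0 2 2>; <0 1 0 0>; <0 1 0 2>; <0 1 2 2>; <2 1 0 0>; <2 1 0 2>; <2 1 2 2>
claimed∖SC = {<2 0 0 2>}

spurious: T0.r0=2 T0.r1=0 T2.r0=0 T2.r1=2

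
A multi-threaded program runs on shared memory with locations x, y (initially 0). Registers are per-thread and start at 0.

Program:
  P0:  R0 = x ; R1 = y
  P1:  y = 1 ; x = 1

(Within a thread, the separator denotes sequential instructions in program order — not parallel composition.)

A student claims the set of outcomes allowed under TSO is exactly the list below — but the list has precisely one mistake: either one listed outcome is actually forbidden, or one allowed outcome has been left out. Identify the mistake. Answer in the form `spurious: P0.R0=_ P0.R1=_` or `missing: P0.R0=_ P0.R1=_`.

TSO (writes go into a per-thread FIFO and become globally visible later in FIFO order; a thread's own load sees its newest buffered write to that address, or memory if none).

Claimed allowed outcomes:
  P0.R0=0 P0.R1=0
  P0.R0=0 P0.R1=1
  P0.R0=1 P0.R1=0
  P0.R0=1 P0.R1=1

spurious: P0.R0=1 P0.R1=0

outcome vector order: (P0.R0,P0.R1)
TSO: 3 outcomes — {0/0 0/1 1/1}
claimed∖TSO = {1/0}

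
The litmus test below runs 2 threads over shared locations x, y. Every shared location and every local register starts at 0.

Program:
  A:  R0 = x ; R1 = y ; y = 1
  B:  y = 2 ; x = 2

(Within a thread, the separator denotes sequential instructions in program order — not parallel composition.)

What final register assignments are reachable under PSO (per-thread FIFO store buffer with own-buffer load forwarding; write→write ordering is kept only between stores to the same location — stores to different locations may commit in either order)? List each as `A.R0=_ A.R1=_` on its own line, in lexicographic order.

A.R0=0 A.R1=0
A.R0=0 A.R1=2
A.R0=2 A.R1=0
A.R0=2 A.R1=2

outcome vector order: (A.R0,A.R1)
|PSO outcomes| = 4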